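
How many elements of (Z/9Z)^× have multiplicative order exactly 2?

φ(9) = φ(3^2) = 3·(3−1) = 6 = 2 · 3.
Since (Z/9Z)^× is cyclic of order 6, the number of elements of order d is φ(d) when d | 6 and 0 otherwise.
2 | 6, and φ(2) = 2 − 1 = 1.

1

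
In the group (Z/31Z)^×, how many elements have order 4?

0

φ(31) = 31 − 1 = 30 = 2 · 3 · 5.
Since (Z/31Z)^× is cyclic of order 30, the number of elements of order d is φ(d) when d | 30 and 0 otherwise.
4 does not divide 30, so no element of (Z/31Z)^× has order 4.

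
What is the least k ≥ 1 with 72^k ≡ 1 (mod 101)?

100

By Lagrange's theorem, ord_101(72) divides φ(101) = 101 − 1 = 100 = 2^2 · 5^2.
Divisors of 100: 1, 2, 4, 5, 10, 20, 25, 50, 100.
Check 72^d mod 101 for each divisor in increasing order:
72^1 ≡ 72 (mod 101)
72^2 ≡ 33 (mod 101)
72^4 ≡ 79 (mod 101)
72^5 ≡ 32 (mod 101)
72^10 ≡ 14 (mod 101)
72^20 ≡ 95 (mod 101)
72^25 ≡ 10 (mod 101)
72^50 ≡ 100 (mod 101)
72^100 ≡ 1 (mod 101) ✓
Therefore the multiplicative order of 72 modulo 101 is 100.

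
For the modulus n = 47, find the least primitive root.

5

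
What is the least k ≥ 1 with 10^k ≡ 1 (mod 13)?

6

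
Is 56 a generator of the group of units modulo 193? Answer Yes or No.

No

φ(193) = 193 − 1 = 192 = 2^6 · 3.
Test 56^(192/q) mod 193 for each prime factor q of 192:
56^96 ≡ 1 (mod 193)  [q = 2: ≡ 1 ✗]
56^64 ≡ 108 (mod 193)  [q = 3: ≢ 1 ✓]
56^96 ≡ 1 shows ord(56) | 96, strictly less than φ(193); not a primitive root.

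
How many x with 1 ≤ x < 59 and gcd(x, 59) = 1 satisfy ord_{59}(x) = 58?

28

φ(59) = 59 − 1 = 58 = 2 · 29.
(Z/59Z)^× is cyclic (|G| = 58); a cyclic group of order m has exactly φ(d) elements of each order d | m, and none otherwise.
58 = 2 · 29 divides 58, and φ(58) = 28.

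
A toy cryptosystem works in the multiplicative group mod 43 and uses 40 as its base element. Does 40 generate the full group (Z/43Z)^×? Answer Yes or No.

φ(43) = 43 − 1 = 42 = 2 · 3 · 7.
It suffices to check that the order of 40 is not a proper divisor of 42: compute 40^(42/q) for q ∈ {2, 3, 7}.
40^21 ≡ 1 (mod 43)  [q = 2: ≡ 1 ✗]
40^14 ≡ 36 (mod 43)  [q = 3: ≢ 1 ✓]
40^6 ≡ 41 (mod 43)  [q = 7: ≢ 1 ✓]
Since 40^21 ≡ 1, the order of 40 divides 21 < 42, so 40 is not a primitive root.

No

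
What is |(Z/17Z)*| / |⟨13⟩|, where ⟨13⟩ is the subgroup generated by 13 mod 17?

4

ord(13) | φ(17) = 17 − 1 = 16 = 2^4.
Divisors of 16: 1, 2, 4, 8, 16.
Test each divisor d:
13^1 ≡ 13 (mod 17)
13^2 ≡ 16 (mod 17)
13^4 ≡ 1 (mod 17) ✓
Thus |⟨13⟩| = ord(13) = 4.
[(Z/17Z)^× : ⟨13⟩] = 16/4 = 4.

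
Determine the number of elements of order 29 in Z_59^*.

φ(59) = 59 − 1 = 58 = 2 · 29.
In a cyclic group of order 58, there are φ(d) elements of order d for each divisor d of 58, and zero for non-divisors.
29 | 58, and φ(29) = 29 − 1 = 28.

28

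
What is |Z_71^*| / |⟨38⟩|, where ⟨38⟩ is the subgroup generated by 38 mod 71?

2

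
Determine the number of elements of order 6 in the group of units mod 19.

2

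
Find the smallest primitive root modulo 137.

3

φ(137) = 137 − 1 = 136 = 2^3 · 17.
g is a primitive root iff g^(136/q) ≢ 1 (mod 137) for each prime q ∈ {2, 17}.
g = 2: 2^68 ≡ 1 — hits 1, so not a primitive root.
g = 3: 3^68 ≡ 136; 3^8 ≡ 122 — none is 1, so 3 is a primitive root.
So 3 is the smallest generator of (Z/137Z)^×.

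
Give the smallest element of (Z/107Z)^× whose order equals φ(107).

2

φ(107) = 107 − 1 = 106 = 2 · 53.
g is a primitive root iff g^(106/q) ≢ 1 (mod 107) for each prime q ∈ {2, 53}.
g = 2: 2^53 ≡ 106; 2^2 ≡ 4 — none is 1, so 2 is a primitive root.
Hence the least primitive root of 107 is 2.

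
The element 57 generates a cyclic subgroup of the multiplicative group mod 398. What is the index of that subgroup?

ord(57) | φ(398) = φ(2)·φ(199) = 1·198 = 198 = 2 · 3^2 · 11.
Divisors of 198: 1, 2, 3, 6, 9, 11, 18, 22, 33, 66, 99, 198.
Check 57^d mod 398 for each divisor in increasing order:
57^1 ≡ 57 (mod 398)
57^2 ≡ 65 (mod 398)
57^3 ≡ 123 (mod 398)
57^6 ≡ 5 (mod 398)
57^9 ≡ 217 (mod 398)
57^11 ≡ 175 (mod 398)
57^18 ≡ 125 (mod 398)
57^22 ≡ 377 (mod 398)
57^33 ≡ 305 (mod 398)
57^66 ≡ 291 (mod 398)
57^99 ≡ 1 (mod 398) ✓
The order of 57 is 99, so the subgroup it generates has 99 elements.
[(Z/398Z)^× : ⟨57⟩] = 198/99 = 2.

2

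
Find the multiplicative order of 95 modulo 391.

By Lagrange's theorem, ord_391(95) divides φ(391) = φ(17·23) = (17−1)·(23−1) = 16·22 = 352 = 2^5 · 11.
Divisors of 352: 1, 2, 4, 8, 11, 16, 22, 32, 44, 88, 176, 352.
Evaluate successive powers at the divisors of 352:
95^1 ≡ 95 (mod 391)
95^2 ≡ 32 (mod 391)
95^4 ≡ 242 (mod 391)
95^8 ≡ 305 (mod 391)
95^11 ≡ 139 (mod 391)
95^16 ≡ 358 (mod 391)
95^22 ≡ 162 (mod 391)
95^32 ≡ 307 (mod 391)
95^44 ≡ 47 (mod 391)
95^88 ≡ 254 (mod 391)
95^176 ≡ 1 (mod 391) ✓
The smallest such exponent is 176, so the order of 95 is 176.

176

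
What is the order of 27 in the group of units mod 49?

14

The order of 27 must divide φ(49) = φ(7^2) = 7·(7−1) = 42 = 2 · 3 · 7.
Divisors of 42: 1, 2, 3, 6, 7, 14, 21, 42.
Test each divisor d:
27^1 ≡ 27 (mod 49)
27^2 ≡ 43 (mod 49)
27^3 ≡ 34 (mod 49)
27^6 ≡ 29 (mod 49)
27^7 ≡ 48 (mod 49)
27^14 ≡ 1 (mod 49) ✓
The smallest such exponent is 14, so the order of 27 is 14.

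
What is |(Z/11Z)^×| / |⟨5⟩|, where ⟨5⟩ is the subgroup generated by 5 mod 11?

2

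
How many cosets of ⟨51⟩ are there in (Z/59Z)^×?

2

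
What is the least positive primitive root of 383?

φ(383) = 383 − 1 = 382 = 2 · 191.
g is a primitive root iff g^(382/q) ≢ 1 (mod 383) for each prime q ∈ {2, 191}.
g = 2: 2^191 ≡ 1 — hits 1, so not a primitive root.
g = 3: 3^191 ≡ 1 — hits 1, so not a primitive root.
g = 4: 4^191 ≡ 1 — hits 1, so not a primitive root.
g = 5: 5^191 ≡ 382; 5^2 ≡ 25 — none is 1, so 5 is a primitive root.
So 5 is the smallest generator of (Z/383Z)^×.

5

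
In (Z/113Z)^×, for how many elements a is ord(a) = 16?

8

φ(113) = 113 − 1 = 112 = 2^4 · 7.
(Z/113Z)^× is cyclic (|G| = 112); a cyclic group of order m has exactly φ(d) elements of each order d | m, and none otherwise.
16 = 2^4 divides 112, and φ(16) = 8.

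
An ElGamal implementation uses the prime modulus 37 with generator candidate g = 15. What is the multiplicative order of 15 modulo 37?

36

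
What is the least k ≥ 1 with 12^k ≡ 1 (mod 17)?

The order of 12 must divide φ(17) = 17 − 1 = 16 = 2^4.
Divisors of 16: 1, 2, 4, 8, 16.
Evaluate successive powers at the divisors of 16:
12^1 ≡ 12
12^2 ≡ 8
12^4 ≡ 13
12^8 ≡ 16
12^16 ≡ 1
So ord_17(12) = 16.

16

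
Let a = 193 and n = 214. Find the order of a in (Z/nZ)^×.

Since 193 ∈ (Z/214Z)^×, its order divides φ(214) = φ(2)·φ(107) = 1·106 = 106 = 2 · 53.
Divisors of 106: 1, 2, 53, 106.
Compute 193^d (mod 214) for the divisors d until we hit 1:
193^1 ≡ 193 (mod 214)
193^2 ≡ 13 (mod 214)
193^53 ≡ 1 (mod 214) ✓
Therefore the multiplicative order of 193 modulo 214 is 53.

53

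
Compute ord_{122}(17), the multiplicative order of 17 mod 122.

60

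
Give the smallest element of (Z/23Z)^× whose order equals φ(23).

φ(23) = 23 − 1 = 22 = 2 · 11.
Test candidates g = 2, 3, … against the prime factors q ∈ {2, 11} of φ(23): g is a generator iff g^(22/q) ≢ 1 for every such q.
g = 2: 2^11 ≡ 1 — hits 1, so not a primitive root.
g = 3: 3^11 ≡ 1 — hits 1, so not a primitive root.
g = 4: 4^11 ≡ 1 — hits 1, so not a primitive root.
g = 5: 5^11 ≡ 22; 5^2 ≡ 2 — none is 1, so 5 is a primitive root.
Hence the least primitive root of 23 is 5.

5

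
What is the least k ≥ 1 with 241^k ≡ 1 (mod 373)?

372

The order of 241 must divide φ(373) = 373 − 1 = 372 = 2^2 · 3 · 31.
Divisors of 372: 1, 2, 3, 4, 6, 12, 31, 62, 93, 124, 186, 372.
Evaluate successive powers at the divisors of 372:
241^1 ≡ 241 (mod 373)
241^2 ≡ 266 (mod 373)
241^3 ≡ 323 (mod 373)
241^4 ≡ 259 (mod 373)
241^6 ≡ 262 (mod 373)
241^12 ≡ 12 (mod 373)
241^31 ≡ 200 (mod 373)
241^62 ≡ 89 (mod 373)
241^93 ≡ 269 (mod 373)
241^124 ≡ 88 (mod 373)
241^186 ≡ 372 (mod 373)
241^372 ≡ 1 (mod 373) ✓
So ord_373(241) = 372.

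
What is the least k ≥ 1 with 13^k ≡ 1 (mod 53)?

13

The order of 13 must divide φ(53) = 53 − 1 = 52 = 2^2 · 13.
Divisors of 52: 1, 2, 4, 13, 26, 52.
Check 13^d mod 53 for each divisor in increasing order:
13^1 ≡ 13
13^2 ≡ 10
13^4 ≡ 47
13^13 ≡ 1
So ord_53(13) = 13.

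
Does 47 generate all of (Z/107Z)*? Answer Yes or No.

No

φ(107) = 107 − 1 = 106 = 2 · 53.
It suffices to check that the order of 47 is not a proper divisor of 106: compute 47^(106/q) for q ∈ {2, 53}.
47^53 ≡ 1 (mod 107)  [q = 2: ≡ 1 ✗]
47^2 ≡ 69 (mod 107)  [q = 53: ≢ 1 ✓]
The check at q = 2 fails, so 47 generates a proper subgroup.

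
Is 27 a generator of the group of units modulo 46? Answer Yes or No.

No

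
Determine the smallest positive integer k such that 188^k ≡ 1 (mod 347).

Since 188 ∈ (Z/347Z)^×, its order divides φ(347) = 347 − 1 = 346 = 2 · 173.
Divisors of 346: 1, 2, 173, 346.
Check 188^d mod 347 for each divisor in increasing order:
188^1 ≡ 188 (mod 347)
188^2 ≡ 297 (mod 347)
188^173 ≡ 346 (mod 347)
188^346 ≡ 1 (mod 347) ✓
The smallest such exponent is 346, so the order of 188 is 346.

346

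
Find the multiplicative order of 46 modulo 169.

156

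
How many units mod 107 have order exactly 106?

φ(107) = 107 − 1 = 106 = 2 · 53.
In a cyclic group of order 106, there are φ(d) elements of order d for each divisor d of 106, and zero for non-divisors.
106 = 2 · 53 divides 106, and φ(106) = 52.

52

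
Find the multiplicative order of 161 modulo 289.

136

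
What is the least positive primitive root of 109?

6

φ(109) = 109 − 1 = 108 = 2^2 · 3^3.
Test candidates g = 2, 3, … against the prime factors q ∈ {2, 3} of φ(109): g is a generator iff g^(108/q) ≢ 1 for every such q.
g = 2: 2^54 ≡ 108; 2^36 ≡ 1 — hits 1, so not a primitive root.
g = 3: 3^54 ≡ 1 — hits 1, so not a primitive root.
g = 4: 4^54 ≡ 1 — hits 1, so not a primitive root.
g = 5: 5^54 ≡ 1 — hits 1, so not a primitive root.
g = 6: 6^54 ≡ 108; 6^36 ≡ 63 — none is 1, so 6 is a primitive root.
So 6 is the smallest generator of (Z/109Z)^×.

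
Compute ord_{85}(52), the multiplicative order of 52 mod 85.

4

ord(52) | φ(85) = φ(5·17) = (5−1)·(17−1) = 4·16 = 64 = 2^6.
Divisors of 64: 1, 2, 4, 8, 16, 32, 64.
Evaluate successive powers at the divisors of 64:
52^1 ≡ 52
52^2 ≡ 69
52^4 ≡ 1
Therefore the multiplicative order of 52 modulo 85 is 4.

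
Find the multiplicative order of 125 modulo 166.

82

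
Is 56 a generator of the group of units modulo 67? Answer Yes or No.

φ(67) = 67 − 1 = 66 = 2 · 3 · 11.
It suffices to check that the order of 56 is not a proper divisor of 66: compute 56^(66/q) for q ∈ {2, 3, 11}.
56^33 ≡ 1 (mod 67)  [q = 2: ≡ 1 ✗]
56^22 ≡ 29 (mod 67)  [q = 3: ≢ 1 ✓]
56^6 ≡ 14 (mod 67)  [q = 11: ≢ 1 ✓]
Since 56^33 ≡ 1, the order of 56 divides 33 < 66, so 56 is not a primitive root.

No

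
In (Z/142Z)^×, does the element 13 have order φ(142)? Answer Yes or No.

Yes

φ(142) = φ(2)·φ(71) = 1·70 = 70 = 2 · 5 · 7.
An element g generates (Z/142Z)^× iff g^(70/q) ≢ 1 (mod 142) for each prime q ∈ {2, 5, 7}.
13^35 ≡ 141 (mod 142)  [q = 2: ≢ 1 ✓]
13^14 ≡ 25 (mod 142)  [q = 5: ≢ 1 ✓]
13^10 ≡ 91 (mod 142)  [q = 7: ≢ 1 ✓]
All checks pass, so 13 has order 70 and is a primitive root modulo 142.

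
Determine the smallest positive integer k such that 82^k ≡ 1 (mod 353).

176

Since 82 ∈ (Z/353Z)^×, its order divides φ(353) = 353 − 1 = 352 = 2^5 · 11.
Divisors of 352: 1, 2, 4, 8, 11, 16, 22, 32, 44, 88, 176, 352.
Compute 82^d (mod 353) for the divisors d until we hit 1:
82^1 ≡ 82 (mod 353)
82^2 ≡ 17 (mod 353)
82^4 ≡ 289 (mod 353)
82^8 ≡ 213 (mod 353)
82^11 ≡ 49 (mod 353)
82^16 ≡ 185 (mod 353)
82^22 ≡ 283 (mod 353)
82^32 ≡ 337 (mod 353)
82^44 ≡ 311 (mod 353)
82^88 ≡ 352 (mod 353)
82^176 ≡ 1 (mod 353) ✓
Hence ord(82) = 176.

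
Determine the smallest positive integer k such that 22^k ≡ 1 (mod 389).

ord(22) | φ(389) = 389 − 1 = 388 = 2^2 · 97.
Divisors of 388: 1, 2, 4, 97, 194, 388.
Compute 22^d (mod 389) for the divisors d until we hit 1:
22^1 ≡ 22 (mod 389)
22^2 ≡ 95 (mod 389)
22^4 ≡ 78 (mod 389)
22^97 ≡ 115 (mod 389)
22^194 ≡ 388 (mod 389)
22^388 ≡ 1 (mod 389) ✓
So ord_389(22) = 388.

388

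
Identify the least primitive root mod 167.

5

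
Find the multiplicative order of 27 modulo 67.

22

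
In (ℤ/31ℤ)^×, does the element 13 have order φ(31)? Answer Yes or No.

Yes

φ(31) = 31 − 1 = 30 = 2 · 3 · 5.
Test 13^(30/q) mod 31 for each prime factor q of 30:
13^15 ≡ 30 (mod 31)  [q = 2: ≢ 1 ✓]
13^10 ≡ 5 (mod 31)  [q = 3: ≢ 1 ✓]
13^6 ≡ 16 (mod 31)  [q = 5: ≢ 1 ✓]
None equal 1, so ord_31(13) = 30: 13 is a primitive root.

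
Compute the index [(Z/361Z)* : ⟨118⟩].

The order of 118 must divide φ(361) = φ(19^2) = 19·(19−1) = 342 = 2 · 3^2 · 19.
Divisors of 342: 1, 2, 3, 6, 9, 18, 19, 38, 57, 114, 171, 342.
Compute 118^d (mod 361) for the divisors d until we hit 1:
118^1 ≡ 118
118^2 ≡ 206
118^3 ≡ 121
118^6 ≡ 201
118^9 ≡ 134
118^18 ≡ 267
118^19 ≡ 99
118^38 ≡ 54
118^57 ≡ 292
118^114 ≡ 68
118^171 ≡ 1
Thus |⟨118⟩| = ord(118) = 171.
The index is φ(361) / ord(118) = 342 / 171 = 2.

2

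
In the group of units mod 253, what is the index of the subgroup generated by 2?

ord(2) | φ(253) = φ(11·23) = (11−1)·(23−1) = 10·22 = 220 = 2^2 · 5 · 11.
Divisors of 220: 1, 2, 4, 5, 10, 11, 20, 22, 44, 55, 110, 220.
Test each divisor d:
2^1 ≡ 2 (mod 253)
2^2 ≡ 4 (mod 253)
2^4 ≡ 16 (mod 253)
2^5 ≡ 32 (mod 253)
2^10 ≡ 12 (mod 253)
2^11 ≡ 24 (mod 253)
2^20 ≡ 144 (mod 253)
2^22 ≡ 70 (mod 253)
2^44 ≡ 93 (mod 253)
2^55 ≡ 208 (mod 253)
2^110 ≡ 1 (mod 253) ✓
The order of 2 is 110, so the subgroup it generates has 110 elements.
Index = |(Z/253Z)^×| / |⟨2⟩| = 220 / 110 = 2.

2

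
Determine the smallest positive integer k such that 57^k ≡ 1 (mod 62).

6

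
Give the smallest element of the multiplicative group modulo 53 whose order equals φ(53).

φ(53) = 53 − 1 = 52 = 2^2 · 13.
g is a primitive root iff g^(52/q) ≢ 1 (mod 53) for each prime q ∈ {2, 13}.
g = 2: 2^26 ≡ 52; 2^4 ≡ 16 — none is 1, so 2 is a primitive root.
The smallest primitive root modulo 53 is 2.

2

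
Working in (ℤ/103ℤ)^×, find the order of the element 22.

34

The order of 22 must divide φ(103) = 103 − 1 = 102 = 2 · 3 · 17.
Divisors of 102: 1, 2, 3, 6, 17, 34, 51, 102.
Compute 22^d (mod 103) for the divisors d until we hit 1:
22^1 ≡ 22
22^2 ≡ 72
22^3 ≡ 39
22^6 ≡ 79
22^17 ≡ 102
22^34 ≡ 1
The smallest such exponent is 34, so the order of 22 is 34.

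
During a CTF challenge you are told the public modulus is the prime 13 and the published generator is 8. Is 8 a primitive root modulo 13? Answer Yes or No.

No

φ(13) = 13 − 1 = 12 = 2^2 · 3.
8 is a primitive root mod 13 iff 8^(φ(13)/q) ≢ 1 for every prime q | φ(13), i.e. q ∈ {2, 3}.
8^6 ≡ 12 (mod 13)  [q = 2: ≢ 1 ✓]
8^4 ≡ 1 (mod 13)  [q = 3: ≡ 1 ✗]
The check at q = 3 fails, so 8 generates a proper subgroup.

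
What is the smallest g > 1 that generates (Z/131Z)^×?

2

φ(131) = 131 − 1 = 130 = 2 · 5 · 13.
Test candidates g = 2, 3, … against the prime factors q ∈ {2, 5, 13} of φ(131): g is a generator iff g^(130/q) ≢ 1 for every such q.
g = 2: 2^65 ≡ 130; 2^26 ≡ 53; 2^10 ≡ 107 — none is 1, so 2 is a primitive root.
Hence the least primitive root of 131 is 2.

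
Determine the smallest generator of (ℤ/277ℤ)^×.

5

φ(277) = 277 − 1 = 276 = 2^2 · 3 · 23.
Test candidates g = 2, 3, … against the prime factors q ∈ {2, 3, 23} of φ(277): g is a generator iff g^(276/q) ≢ 1 for every such q.
g = 2: 2^138 ≡ 276; 2^92 ≡ 1 — hits 1, so not a primitive root.
g = 3: 3^138 ≡ 1 — hits 1, so not a primitive root.
g = 4: 4^138 ≡ 1 — hits 1, so not a primitive root.
g = 5: 5^138 ≡ 276; 5^92 ≡ 116; 5^12 ≡ 27 — none is 1, so 5 is a primitive root.
The smallest primitive root modulo 277 is 5.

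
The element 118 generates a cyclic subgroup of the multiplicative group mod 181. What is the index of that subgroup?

1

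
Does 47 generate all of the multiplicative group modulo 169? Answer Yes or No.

φ(169) = φ(13^2) = 13·(13−1) = 156 = 2^2 · 3 · 13.
Test 47^(156/q) mod 169 for each prime factor q of 156:
47^78 ≡ 168 (mod 169)  [q = 2: ≢ 1 ✓]
47^52 ≡ 1 (mod 169)  [q = 3: ≡ 1 ✗]
47^12 ≡ 92 (mod 169)  [q = 13: ≢ 1 ✓]
47^52 ≡ 1 shows ord(47) | 52, strictly less than φ(169); not a primitive root.

No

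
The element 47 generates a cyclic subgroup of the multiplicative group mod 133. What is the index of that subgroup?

6

Since 47 ∈ (Z/133Z)^×, its order divides φ(133) = φ(7·19) = (7−1)·(19−1) = 6·18 = 108 = 2^2 · 3^3.
Divisors of 108: 1, 2, 3, 4, 6, 9, 12, 18, 27, 36, 54, 108.
Compute 47^d (mod 133) for the divisors d until we hit 1:
47^1 ≡ 47
47^2 ≡ 81
47^3 ≡ 83
47^4 ≡ 44
47^6 ≡ 106
47^9 ≡ 20
47^12 ≡ 64
47^18 ≡ 1
So ord_133(47) = 18, hence |⟨47⟩| = 18.
The index is φ(133) / ord(47) = 108 / 18 = 6.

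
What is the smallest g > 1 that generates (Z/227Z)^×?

φ(227) = 227 − 1 = 226 = 2 · 113.
Test candidates g = 2, 3, … against the prime factors q ∈ {2, 113} of φ(227): g is a generator iff g^(226/q) ≢ 1 for every such q.
g = 2: 2^113 ≡ 226; 2^2 ≡ 4 — none is 1, so 2 is a primitive root.
So 2 is the smallest generator of (Z/227Z)^×.

2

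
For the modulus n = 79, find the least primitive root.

φ(79) = 79 − 1 = 78 = 2 · 3 · 13.
Test candidates g = 2, 3, … against the prime factors q ∈ {2, 3, 13} of φ(79): g is a generator iff g^(78/q) ≢ 1 for every such q.
g = 2: 2^39 ≡ 1 — hits 1, so not a primitive root.
g = 3: 3^39 ≡ 78; 3^26 ≡ 23; 3^6 ≡ 18 — none is 1, so 3 is a primitive root.
So 3 is the smallest generator of (Z/79Z)^×.

3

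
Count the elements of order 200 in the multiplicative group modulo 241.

0

φ(241) = 241 − 1 = 240 = 2^4 · 3 · 5.
(Z/241Z)^× is cyclic (|G| = 240); a cyclic group of order m has exactly φ(d) elements of each order d | m, and none otherwise.
Since 200 ∤ 240, the count is 0.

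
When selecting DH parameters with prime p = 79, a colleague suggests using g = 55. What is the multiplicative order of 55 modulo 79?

3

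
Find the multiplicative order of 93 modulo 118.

58

Since 93 ∈ (Z/118Z)^×, its order divides φ(118) = φ(2)·φ(59) = 1·58 = 58 = 2 · 29.
Divisors of 58: 1, 2, 29, 58.
Evaluate successive powers at the divisors of 58:
93^1 ≡ 93 (mod 118)
93^2 ≡ 35 (mod 118)
93^29 ≡ 117 (mod 118)
93^58 ≡ 1 (mod 118) ✓
The smallest such exponent is 58, so the order of 93 is 58.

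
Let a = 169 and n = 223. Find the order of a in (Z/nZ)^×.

Since 169 ∈ (Z/223Z)^×, its order divides φ(223) = 223 − 1 = 222 = 2 · 3 · 37.
Divisors of 222: 1, 2, 3, 6, 37, 74, 111, 222.
Check 169^d mod 223 for each divisor in increasing order:
169^1 ≡ 169
169^2 ≡ 17
169^3 ≡ 197
169^6 ≡ 7
169^37 ≡ 1
The smallest such exponent is 37, so the order of 169 is 37.

37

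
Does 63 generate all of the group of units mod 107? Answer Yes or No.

Yes

φ(107) = 107 − 1 = 106 = 2 · 53.
An element g generates (Z/107Z)^× iff g^(106/q) ≢ 1 (mod 107) for each prime q ∈ {2, 53}.
63^53 ≡ 106 (mod 107)  [q = 2: ≢ 1 ✓]
63^2 ≡ 10 (mod 107)  [q = 53: ≢ 1 ✓]
None equal 1, so ord_107(63) = 106: 63 is a primitive root.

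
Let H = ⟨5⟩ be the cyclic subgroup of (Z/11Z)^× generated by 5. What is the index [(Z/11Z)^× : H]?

2

The order of 5 must divide φ(11) = 11 − 1 = 10 = 2 · 5.
Divisors of 10: 1, 2, 5, 10.
Check 5^d mod 11 for each divisor in increasing order:
5^1 ≡ 5 (mod 11)
5^2 ≡ 3 (mod 11)
5^5 ≡ 1 (mod 11) ✓
So ord_11(5) = 5, hence |⟨5⟩| = 5.
Index = |(Z/11Z)^×| / |⟨5⟩| = 10 / 5 = 2.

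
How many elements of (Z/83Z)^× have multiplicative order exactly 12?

φ(83) = 83 − 1 = 82 = 2 · 41.
(Z/83Z)^× is cyclic (|G| = 82); a cyclic group of order m has exactly φ(d) elements of each order d | m, and none otherwise.
12 does not divide 82, so no element of (Z/83Z)^× has order 12.

0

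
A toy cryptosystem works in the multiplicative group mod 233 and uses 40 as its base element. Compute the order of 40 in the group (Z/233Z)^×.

232

The order of 40 must divide φ(233) = 233 − 1 = 232 = 2^3 · 29.
Divisors of 232: 1, 2, 4, 8, 29, 58, 116, 232.
Check 40^d mod 233 for each divisor in increasing order:
40^1 ≡ 40
40^2 ≡ 202
40^4 ≡ 29
40^8 ≡ 142
40^29 ≡ 12
40^58 ≡ 144
40^116 ≡ 232
40^232 ≡ 1
Therefore the multiplicative order of 40 modulo 233 is 232.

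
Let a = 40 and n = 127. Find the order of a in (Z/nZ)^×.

42

The order of 40 must divide φ(127) = 127 − 1 = 126 = 2 · 3^2 · 7.
Divisors of 126: 1, 2, 3, 6, 7, 9, 14, 18, 21, 42, 63, 126.
Compute 40^d (mod 127) for the divisors d until we hit 1:
40^1 ≡ 40 (mod 127)
40^2 ≡ 76 (mod 127)
40^3 ≡ 119 (mod 127)
40^6 ≡ 64 (mod 127)
40^7 ≡ 20 (mod 127)
40^9 ≡ 123 (mod 127)
40^14 ≡ 19 (mod 127)
40^18 ≡ 16 (mod 127)
40^21 ≡ 126 (mod 127)
40^42 ≡ 1 (mod 127) ✓
Hence ord(40) = 42.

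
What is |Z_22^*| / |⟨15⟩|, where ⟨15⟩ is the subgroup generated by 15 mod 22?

The order of 15 must divide φ(22) = φ(2)·φ(11) = 1·10 = 10 = 2 · 5.
Divisors of 10: 1, 2, 5, 10.
Test each divisor d:
15^1 ≡ 15 (mod 22)
15^2 ≡ 5 (mod 22)
15^5 ≡ 1 (mod 22) ✓
Thus |⟨15⟩| = ord(15) = 5.
[(Z/22Z)^× : ⟨15⟩] = 10/5 = 2.

2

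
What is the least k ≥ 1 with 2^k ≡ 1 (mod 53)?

52

ord(2) | φ(53) = 53 − 1 = 52 = 2^2 · 13.
Divisors of 52: 1, 2, 4, 13, 26, 52.
Test each divisor d:
2^1 ≡ 2 (mod 53)
2^2 ≡ 4 (mod 53)
2^4 ≡ 16 (mod 53)
2^13 ≡ 30 (mod 53)
2^26 ≡ 52 (mod 53)
2^52 ≡ 1 (mod 53) ✓
The smallest such exponent is 52, so the order of 2 is 52.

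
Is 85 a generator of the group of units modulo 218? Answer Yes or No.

φ(218) = φ(2)·φ(109) = 1·108 = 108 = 2^2 · 3^3.
It suffices to check that the order of 85 is not a proper divisor of 108: compute 85^(108/q) for q ∈ {2, 3}.
85^54 ≡ 217 (mod 218)  [q = 2: ≢ 1 ✓]
85^36 ≡ 63 (mod 218)  [q = 3: ≢ 1 ✓]
None equal 1, so ord_218(85) = 108: 85 is a primitive root.

Yes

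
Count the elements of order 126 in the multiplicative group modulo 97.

0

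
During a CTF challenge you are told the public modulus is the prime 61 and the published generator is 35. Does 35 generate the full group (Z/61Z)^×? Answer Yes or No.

Yes

φ(61) = 61 − 1 = 60 = 2^2 · 3 · 5.
It suffices to check that the order of 35 is not a proper divisor of 60: compute 35^(60/q) for q ∈ {2, 3, 5}.
35^30 ≡ 60 (mod 61)  [q = 2: ≢ 1 ✓]
35^20 ≡ 13 (mod 61)  [q = 3: ≢ 1 ✓]
35^12 ≡ 9 (mod 61)  [q = 5: ≢ 1 ✓]
None equal 1, so ord_61(35) = 60: 35 is a primitive root.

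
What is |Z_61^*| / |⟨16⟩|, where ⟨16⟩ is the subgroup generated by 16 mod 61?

4

By Lagrange's theorem, ord_61(16) divides φ(61) = 61 − 1 = 60 = 2^2 · 3 · 5.
Divisors of 60: 1, 2, 3, 4, 5, 6, 10, 12, 15, 20, 30, 60.
Check 16^d mod 61 for each divisor in increasing order:
16^1 ≡ 16 (mod 61)
16^2 ≡ 12 (mod 61)
16^3 ≡ 9 (mod 61)
16^4 ≡ 22 (mod 61)
16^5 ≡ 47 (mod 61)
16^6 ≡ 20 (mod 61)
16^10 ≡ 13 (mod 61)
16^12 ≡ 34 (mod 61)
16^15 ≡ 1 (mod 61) ✓
The order of 16 is 15, so the subgroup it generates has 15 elements.
The index is φ(61) / ord(16) = 60 / 15 = 4.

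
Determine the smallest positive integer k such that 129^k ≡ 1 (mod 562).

40

By Lagrange's theorem, ord_562(129) divides φ(562) = φ(2)·φ(281) = 1·280 = 280 = 2^3 · 5 · 7.
Divisors of 280: 1, 2, 4, 5, 7, 8, 10, 14, 20, 28, 35, 40, 56, 70, 140, 280.
Compute 129^d (mod 562) for the divisors d until we hit 1:
129^1 ≡ 129 (mod 562)
129^2 ≡ 343 (mod 562)
129^4 ≡ 191 (mod 562)
129^5 ≡ 473 (mod 562)
129^7 ≡ 383 (mod 562)
129^8 ≡ 513 (mod 562)
129^10 ≡ 53 (mod 562)
129^14 ≡ 7 (mod 562)
129^20 ≡ 561 (mod 562)
129^28 ≡ 49 (mod 562)
129^35 ≡ 221 (mod 562)
129^40 ≡ 1 (mod 562) ✓
Hence ord(129) = 40.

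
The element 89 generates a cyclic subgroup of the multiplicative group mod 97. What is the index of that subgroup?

6

By Lagrange's theorem, ord_97(89) divides φ(97) = 97 − 1 = 96 = 2^5 · 3.
Divisors of 96: 1, 2, 3, 4, 6, 8, 12, 16, 24, 32, 48, 96.
Test each divisor d:
89^1 ≡ 89
89^2 ≡ 64
89^3 ≡ 70
89^4 ≡ 22
89^6 ≡ 50
89^8 ≡ 96
89^12 ≡ 75
89^16 ≡ 1
Thus |⟨89⟩| = ord(89) = 16.
The index is φ(97) / ord(89) = 96 / 16 = 6.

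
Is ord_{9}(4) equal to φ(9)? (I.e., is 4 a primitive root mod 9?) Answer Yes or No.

No

φ(9) = φ(3^2) = 3·(3−1) = 6 = 2 · 3.
An element g generates (Z/9Z)^× iff g^(6/q) ≢ 1 (mod 9) for each prime q ∈ {2, 3}.
4^3 ≡ 1 (mod 9)  [q = 2: ≡ 1 ✗]
4^2 ≡ 7 (mod 9)  [q = 3: ≢ 1 ✓]
4^3 ≡ 1 shows ord(4) | 3, strictly less than φ(9); not a primitive root.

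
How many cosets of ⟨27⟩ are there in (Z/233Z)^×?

1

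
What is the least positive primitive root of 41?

φ(41) = 41 − 1 = 40 = 2^3 · 5.
Test candidates g = 2, 3, … against the prime factors q ∈ {2, 5} of φ(41): g is a generator iff g^(40/q) ≢ 1 for every such q.
g = 2: 2^20 ≡ 1 — hits 1, so not a primitive root.
g = 3: 3^20 ≡ 40; 3^8 ≡ 1 — hits 1, so not a primitive root.
g = 4: 4^20 ≡ 1 — hits 1, so not a primitive root.
g = 5: 5^20 ≡ 1 — hits 1, so not a primitive root.
g = 6: 6^20 ≡ 40; 6^8 ≡ 10 — none is 1, so 6 is a primitive root.
The smallest primitive root modulo 41 is 6.

6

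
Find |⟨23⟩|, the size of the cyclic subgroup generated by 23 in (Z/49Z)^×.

21

Since 23 ∈ (Z/49Z)^×, its order divides φ(49) = φ(7^2) = 7·(7−1) = 42 = 2 · 3 · 7.
Divisors of 42: 1, 2, 3, 6, 7, 14, 21, 42.
Check 23^d mod 49 for each divisor in increasing order:
23^1 ≡ 23 (mod 49)
23^2 ≡ 39 (mod 49)
23^3 ≡ 15 (mod 49)
23^6 ≡ 29 (mod 49)
23^7 ≡ 30 (mod 49)
23^14 ≡ 18 (mod 49)
23^21 ≡ 1 (mod 49) ✓
Therefore the multiplicative order of 23 modulo 49 is 21.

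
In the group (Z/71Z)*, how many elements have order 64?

φ(71) = 71 − 1 = 70 = 2 · 5 · 7.
Since (Z/71Z)^× is cyclic of order 70, the number of elements of order d is φ(d) when d | 70 and 0 otherwise.
64 does not divide 70, so no element of (Z/71Z)^× has order 64.

0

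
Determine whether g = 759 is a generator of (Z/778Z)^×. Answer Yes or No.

No

φ(778) = φ(2)·φ(389) = 1·388 = 388 = 2^2 · 97.
It suffices to check that the order of 759 is not a proper divisor of 388: compute 759^(388/q) for q ∈ {2, 97}.
759^194 ≡ 1 (mod 778)  [q = 2: ≡ 1 ✗]
759^4 ≡ 395 (mod 778)  [q = 97: ≢ 1 ✓]
The check at q = 2 fails, so 759 generates a proper subgroup.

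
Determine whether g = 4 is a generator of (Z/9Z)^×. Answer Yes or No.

No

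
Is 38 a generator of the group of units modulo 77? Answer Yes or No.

No

77 = 7 · 11 is a product of two distinct odd primes, so (Z/77Z)^× ≅ (Z/7Z)^× × (Z/11Z)^× is not cyclic.
No primitive root modulo 77 exists; in particular 38 is not one.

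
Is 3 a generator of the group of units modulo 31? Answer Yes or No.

φ(31) = 31 − 1 = 30 = 2 · 3 · 5.
An element g generates (Z/31Z)^× iff g^(30/q) ≢ 1 (mod 31) for each prime q ∈ {2, 3, 5}.
3^15 ≡ 30 (mod 31)  [q = 2: ≢ 1 ✓]
3^10 ≡ 25 (mod 31)  [q = 3: ≢ 1 ✓]
3^6 ≡ 16 (mod 31)  [q = 5: ≢ 1 ✓]
Every test exponent gives a nontrivial residue, hence 3 generates the full group.

Yes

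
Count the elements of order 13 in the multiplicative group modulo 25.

0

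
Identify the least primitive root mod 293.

φ(293) = 293 − 1 = 292 = 2^2 · 73.
g is a primitive root iff g^(292/q) ≢ 1 (mod 293) for each prime q ∈ {2, 73}.
g = 2: 2^146 ≡ 292; 2^4 ≡ 16 — none is 1, so 2 is a primitive root.
The smallest primitive root modulo 293 is 2.

2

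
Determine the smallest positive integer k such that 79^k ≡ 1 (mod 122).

Since 79 ∈ (Z/122Z)^×, its order divides φ(122) = φ(2)·φ(61) = 1·60 = 60 = 2^2 · 3 · 5.
Divisors of 60: 1, 2, 3, 4, 5, 6, 10, 12, 15, 20, 30, 60.
Evaluate successive powers at the divisors of 60:
79^1 ≡ 79
79^2 ≡ 19
79^3 ≡ 37
79^4 ≡ 117
79^5 ≡ 93
79^6 ≡ 27
79^10 ≡ 109
79^12 ≡ 119
79^15 ≡ 11
79^20 ≡ 47
79^30 ≡ 121
79^60 ≡ 1
Therefore the multiplicative order of 79 modulo 122 is 60.

60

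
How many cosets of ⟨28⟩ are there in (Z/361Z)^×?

ord(28) | φ(361) = φ(19^2) = 19·(19−1) = 342 = 2 · 3^2 · 19.
Divisors of 342: 1, 2, 3, 6, 9, 18, 19, 38, 57, 114, 171, 342.
Evaluate successive powers at the divisors of 342:
28^1 ≡ 28 (mod 361)
28^2 ≡ 62 (mod 361)
28^3 ≡ 292 (mod 361)
28^6 ≡ 68 (mod 361)
28^9 ≡ 1 (mod 361) ✓
Thus |⟨28⟩| = ord(28) = 9.
[(Z/361Z)^× : ⟨28⟩] = 342/9 = 38.

38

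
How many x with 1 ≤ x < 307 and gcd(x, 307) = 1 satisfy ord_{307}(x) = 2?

1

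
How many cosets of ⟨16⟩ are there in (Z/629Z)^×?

32

By Lagrange's theorem, ord_629(16) divides φ(629) = φ(17·37) = (17−1)·(37−1) = 16·36 = 576 = 2^6 · 3^2.
Divisors of 576: 1, 2, 3, 4, 6, 8, 9, 12, 16, 18, 24, 32, 36, 48, 64, 72, 96, 144, 192, 288, 576.
Evaluate successive powers at the divisors of 576:
16^1 ≡ 16 (mod 629)
16^2 ≡ 256 (mod 629)
16^3 ≡ 322 (mod 629)
16^4 ≡ 120 (mod 629)
16^6 ≡ 528 (mod 629)
16^8 ≡ 562 (mod 629)
16^9 ≡ 186 (mod 629)
16^12 ≡ 137 (mod 629)
16^16 ≡ 86 (mod 629)
16^18 ≡ 1 (mod 629) ✓
The order of 16 is 18, so the subgroup it generates has 18 elements.
Index = |(Z/629Z)^×| / |⟨16⟩| = 576 / 18 = 32.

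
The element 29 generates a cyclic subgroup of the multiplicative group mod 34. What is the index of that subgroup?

1

By Lagrange's theorem, ord_34(29) divides φ(34) = φ(2)·φ(17) = 1·16 = 16 = 2^4.
Divisors of 16: 1, 2, 4, 8, 16.
Compute 29^d (mod 34) for the divisors d until we hit 1:
29^1 ≡ 29
29^2 ≡ 25
29^4 ≡ 13
29^8 ≡ 33
29^16 ≡ 1
The order of 29 is 16, so the subgroup it generates has 16 elements.
[(Z/34Z)^× : ⟨29⟩] = 16/16 = 1.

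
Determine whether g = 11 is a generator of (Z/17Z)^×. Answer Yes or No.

Yes

φ(17) = 17 − 1 = 16 = 2^4.
11 is a primitive root mod 17 iff 11^(φ(17)/q) ≢ 1 for every prime q | φ(17), i.e. q ∈ {2}.
11^8 ≡ 16 (mod 17)  [q = 2: ≢ 1 ✓]
None equal 1, so ord_17(11) = 16: 11 is a primitive root.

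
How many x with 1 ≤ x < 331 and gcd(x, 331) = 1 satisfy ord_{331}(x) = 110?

40

φ(331) = 331 − 1 = 330 = 2 · 3 · 5 · 11.
Since (Z/331Z)^× is cyclic of order 330, the number of elements of order d is φ(d) when d | 330 and 0 otherwise.
110 = 2 · 5 · 11 divides 330, and φ(110) = 40.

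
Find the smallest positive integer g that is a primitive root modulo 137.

3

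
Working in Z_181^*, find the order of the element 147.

Since 147 ∈ (Z/181Z)^×, its order divides φ(181) = 181 − 1 = 180 = 2^2 · 3^2 · 5.
Divisors of 180: 1, 2, 3, 4, 5, 6, 9, 10, 12, 15, 18, 20, 30, 36, 45, 60, 90, 180.
Check 147^d mod 181 for each divisor in increasing order:
147^1 ≡ 147 (mod 181)
147^2 ≡ 70 (mod 181)
147^3 ≡ 154 (mod 181)
147^4 ≡ 13 (mod 181)
147^5 ≡ 101 (mod 181)
147^6 ≡ 5 (mod 181)
147^9 ≡ 46 (mod 181)
147^10 ≡ 65 (mod 181)
147^12 ≡ 25 (mod 181)
147^15 ≡ 49 (mod 181)
147^18 ≡ 125 (mod 181)
147^20 ≡ 62 (mod 181)
147^30 ≡ 48 (mod 181)
147^36 ≡ 59 (mod 181)
147^45 ≡ 180 (mod 181)
147^60 ≡ 132 (mod 181)
147^90 ≡ 1 (mod 181) ✓
Therefore the multiplicative order of 147 modulo 181 is 90.

90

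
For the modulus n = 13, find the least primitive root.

2

φ(13) = 13 − 1 = 12 = 2^2 · 3.
g is a primitive root iff g^(12/q) ≢ 1 (mod 13) for each prime q ∈ {2, 3}.
g = 2: 2^6 ≡ 12; 2^4 ≡ 3 — none is 1, so 2 is a primitive root.
So 2 is the smallest generator of (Z/13Z)^×.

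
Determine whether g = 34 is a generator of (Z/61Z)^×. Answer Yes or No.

φ(61) = 61 − 1 = 60 = 2^2 · 3 · 5.
Test 34^(60/q) mod 61 for each prime factor q of 60:
34^30 ≡ 1 (mod 61)  [q = 2: ≡ 1 ✗]
34^20 ≡ 1 (mod 61)  [q = 3: ≡ 1 ✗]
34^12 ≡ 58 (mod 61)  [q = 5: ≢ 1 ✓]
34^30 ≡ 1 shows ord(34) | 30, strictly less than φ(61); not a primitive root.

No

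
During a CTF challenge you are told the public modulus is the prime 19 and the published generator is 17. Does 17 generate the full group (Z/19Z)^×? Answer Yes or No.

φ(19) = 19 − 1 = 18 = 2 · 3^2.
It suffices to check that the order of 17 is not a proper divisor of 18: compute 17^(18/q) for q ∈ {2, 3}.
17^9 ≡ 1 (mod 19)  [q = 2: ≡ 1 ✗]
17^6 ≡ 7 (mod 19)  [q = 3: ≢ 1 ✓]
The check at q = 2 fails, so 17 generates a proper subgroup.

No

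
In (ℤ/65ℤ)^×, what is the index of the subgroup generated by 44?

12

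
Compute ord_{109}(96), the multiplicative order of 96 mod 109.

ord(96) | φ(109) = 109 − 1 = 108 = 2^2 · 3^3.
Divisors of 108: 1, 2, 3, 4, 6, 9, 12, 18, 27, 36, 54, 108.
Test each divisor d:
96^1 ≡ 96 (mod 109)
96^2 ≡ 60 (mod 109)
96^3 ≡ 92 (mod 109)
96^4 ≡ 3 (mod 109)
96^6 ≡ 71 (mod 109)
96^9 ≡ 101 (mod 109)
96^12 ≡ 27 (mod 109)
96^18 ≡ 64 (mod 109)
96^27 ≡ 33 (mod 109)
96^36 ≡ 63 (mod 109)
96^54 ≡ 108 (mod 109)
96^108 ≡ 1 (mod 109) ✓
Therefore the multiplicative order of 96 modulo 109 is 108.

108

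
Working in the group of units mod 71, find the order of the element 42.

70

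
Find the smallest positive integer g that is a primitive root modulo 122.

7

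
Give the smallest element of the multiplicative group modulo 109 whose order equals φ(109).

6

φ(109) = 109 − 1 = 108 = 2^2 · 3^3.
Test candidates g = 2, 3, … against the prime factors q ∈ {2, 3} of φ(109): g is a generator iff g^(108/q) ≢ 1 for every such q.
g = 2: 2^54 ≡ 108; 2^36 ≡ 1 — hits 1, so not a primitive root.
g = 3: 3^54 ≡ 1 — hits 1, so not a primitive root.
g = 4: 4^54 ≡ 1 — hits 1, so not a primitive root.
g = 5: 5^54 ≡ 1 — hits 1, so not a primitive root.
g = 6: 6^54 ≡ 108; 6^36 ≡ 63 — none is 1, so 6 is a primitive root.
The smallest primitive root modulo 109 is 6.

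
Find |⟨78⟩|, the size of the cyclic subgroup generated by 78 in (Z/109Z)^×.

27

The order of 78 must divide φ(109) = 109 − 1 = 108 = 2^2 · 3^3.
Divisors of 108: 1, 2, 3, 4, 6, 9, 12, 18, 27, 36, 54, 108.
Compute 78^d (mod 109) for the divisors d until we hit 1:
78^1 ≡ 78 (mod 109)
78^2 ≡ 89 (mod 109)
78^3 ≡ 75 (mod 109)
78^4 ≡ 73 (mod 109)
78^6 ≡ 66 (mod 109)
78^9 ≡ 45 (mod 109)
78^12 ≡ 105 (mod 109)
78^18 ≡ 63 (mod 109)
78^27 ≡ 1 (mod 109) ✓
Therefore the multiplicative order of 78 modulo 109 is 27.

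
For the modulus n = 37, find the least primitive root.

φ(37) = 37 − 1 = 36 = 2^2 · 3^2.
g is a primitive root iff g^(36/q) ≢ 1 (mod 37) for each prime q ∈ {2, 3}.
g = 2: 2^18 ≡ 36; 2^12 ≡ 26 — none is 1, so 2 is a primitive root.
So 2 is the smallest generator of (Z/37Z)^×.

2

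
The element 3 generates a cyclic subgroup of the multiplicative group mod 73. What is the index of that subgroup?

The order of 3 must divide φ(73) = 73 − 1 = 72 = 2^3 · 3^2.
Divisors of 72: 1, 2, 3, 4, 6, 8, 9, 12, 18, 24, 36, 72.
Test each divisor d:
3^1 ≡ 3 (mod 73)
3^2 ≡ 9 (mod 73)
3^3 ≡ 27 (mod 73)
3^4 ≡ 8 (mod 73)
3^6 ≡ 72 (mod 73)
3^8 ≡ 64 (mod 73)
3^9 ≡ 46 (mod 73)
3^12 ≡ 1 (mod 73) ✓
Thus |⟨3⟩| = ord(3) = 12.
Index = |(Z/73Z)^×| / |⟨3⟩| = 72 / 12 = 6.

6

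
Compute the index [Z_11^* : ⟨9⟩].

The order of 9 must divide φ(11) = 11 − 1 = 10 = 2 · 5.
Divisors of 10: 1, 2, 5, 10.
Compute 9^d (mod 11) for the divisors d until we hit 1:
9^1 ≡ 9
9^2 ≡ 4
9^5 ≡ 1
The order of 9 is 5, so the subgroup it generates has 5 elements.
The index is φ(11) / ord(9) = 10 / 5 = 2.

2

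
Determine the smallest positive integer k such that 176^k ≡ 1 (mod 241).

48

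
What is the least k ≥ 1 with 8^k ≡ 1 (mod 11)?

The order of 8 must divide φ(11) = 11 − 1 = 10 = 2 · 5.
Divisors of 10: 1, 2, 5, 10.
Check 8^d mod 11 for each divisor in increasing order:
8^1 ≡ 8 (mod 11)
8^2 ≡ 9 (mod 11)
8^5 ≡ 10 (mod 11)
8^10 ≡ 1 (mod 11) ✓
So ord_11(8) = 10.

10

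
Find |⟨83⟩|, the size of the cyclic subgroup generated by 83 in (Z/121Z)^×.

110

The order of 83 must divide φ(121) = φ(11^2) = 11·(11−1) = 110 = 2 · 5 · 11.
Divisors of 110: 1, 2, 5, 10, 11, 22, 55, 110.
Evaluate successive powers at the divisors of 110:
83^1 ≡ 83 (mod 121)
83^2 ≡ 113 (mod 121)
83^5 ≡ 109 (mod 121)
83^10 ≡ 23 (mod 121)
83^11 ≡ 94 (mod 121)
83^22 ≡ 3 (mod 121)
83^55 ≡ 120 (mod 121)
83^110 ≡ 1 (mod 121) ✓
The smallest such exponent is 110, so the order of 83 is 110.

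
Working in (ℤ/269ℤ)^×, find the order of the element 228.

134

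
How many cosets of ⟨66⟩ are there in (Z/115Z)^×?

The order of 66 must divide φ(115) = φ(5·23) = (5−1)·(23−1) = 4·22 = 88 = 2^3 · 11.
Divisors of 88: 1, 2, 4, 8, 11, 22, 44, 88.
Compute 66^d (mod 115) for the divisors d until we hit 1:
66^1 ≡ 66 (mod 115)
66^2 ≡ 101 (mod 115)
66^4 ≡ 81 (mod 115)
66^8 ≡ 6 (mod 115)
66^11 ≡ 91 (mod 115)
66^22 ≡ 1 (mod 115) ✓
Thus |⟨66⟩| = ord(66) = 22.
[(Z/115Z)^× : ⟨66⟩] = 88/22 = 4.

4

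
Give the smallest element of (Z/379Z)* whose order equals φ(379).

2

φ(379) = 379 − 1 = 378 = 2 · 3^3 · 7.
Test candidates g = 2, 3, … against the prime factors q ∈ {2, 3, 7} of φ(379): g is a generator iff g^(378/q) ≢ 1 for every such q.
g = 2: 2^189 ≡ 378; 2^126 ≡ 327; 2^54 ≡ 125 — none is 1, so 2 is a primitive root.
So 2 is the smallest generator of (Z/379Z)^×.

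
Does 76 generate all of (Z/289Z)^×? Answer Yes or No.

φ(289) = φ(17^2) = 17·(17−1) = 272 = 2^4 · 17.
An element g generates (Z/289Z)^× iff g^(272/q) ≢ 1 (mod 289) for each prime q ∈ {2, 17}.
76^136 ≡ 1 (mod 289)  [q = 2: ≡ 1 ✗]
76^16 ≡ 222 (mod 289)  [q = 17: ≢ 1 ✓]
The check at q = 2 fails, so 76 generates a proper subgroup.

No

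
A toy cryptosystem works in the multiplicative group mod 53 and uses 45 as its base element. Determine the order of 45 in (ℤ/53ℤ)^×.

The order of 45 must divide φ(53) = 53 − 1 = 52 = 2^2 · 13.
Divisors of 52: 1, 2, 4, 13, 26, 52.
Check 45^d mod 53 for each divisor in increasing order:
45^1 ≡ 45 (mod 53)
45^2 ≡ 11 (mod 53)
45^4 ≡ 15 (mod 53)
45^13 ≡ 30 (mod 53)
45^26 ≡ 52 (mod 53)
45^52 ≡ 1 (mod 53) ✓
Therefore the multiplicative order of 45 modulo 53 is 52.

52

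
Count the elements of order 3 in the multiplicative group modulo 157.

2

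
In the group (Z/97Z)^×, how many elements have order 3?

2

φ(97) = 97 − 1 = 96 = 2^5 · 3.
(Z/97Z)^× is cyclic (|G| = 96); a cyclic group of order m has exactly φ(d) elements of each order d | m, and none otherwise.
3 | 96, and φ(3) = 3 − 1 = 2.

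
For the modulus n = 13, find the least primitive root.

φ(13) = 13 − 1 = 12 = 2^2 · 3.
g is a primitive root iff g^(12/q) ≢ 1 (mod 13) for each prime q ∈ {2, 3}.
g = 2: 2^6 ≡ 12; 2^4 ≡ 3 — none is 1, so 2 is a primitive root.
So 2 is the smallest generator of (Z/13Z)^×.

2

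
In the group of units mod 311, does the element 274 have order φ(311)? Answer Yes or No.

No

φ(311) = 311 − 1 = 310 = 2 · 5 · 31.
It suffices to check that the order of 274 is not a proper divisor of 310: compute 274^(310/q) for q ∈ {2, 5, 31}.
274^155 ≡ 1 (mod 311)  [q = 2: ≡ 1 ✗]
274^62 ≡ 216 (mod 311)  [q = 5: ≢ 1 ✓]
274^10 ≡ 265 (mod 311)  [q = 31: ≢ 1 ✓]
Since 274^155 ≡ 1, the order of 274 divides 155 < 310, so 274 is not a primitive root.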